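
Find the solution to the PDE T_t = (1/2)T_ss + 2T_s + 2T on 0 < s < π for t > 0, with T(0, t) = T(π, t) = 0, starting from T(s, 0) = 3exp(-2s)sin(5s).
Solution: Substitute T = exp(-2s)u.
Then T_s = exp(-2s)(u_s - 2u), T_ss = exp(-2s)(u_ss - 4u_s + 4u), T_t = exp(-2s)u_t; substituting and dividing by exp(-2s), the lower-order terms cancel: u_t = (1/2)u_ss (standard heat equation).
Data for u: u(s,0) = exp(2s)T(s,0) = 3sin(5s). The boundary conditions carry over: u(0,t) = u(π,t) = 0.
Separating variables: u = Σ c_n exp(-n²t/2) sin(ns). From u(s,0) = 3sin(5s): c_5=3.
So u(s,t) = 3exp(-25t/2)sin(5s), and T(s,t) = exp(-2s)u(s,t).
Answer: T(s, t) = 3exp(-2s)exp(-25t/2)sin(5s)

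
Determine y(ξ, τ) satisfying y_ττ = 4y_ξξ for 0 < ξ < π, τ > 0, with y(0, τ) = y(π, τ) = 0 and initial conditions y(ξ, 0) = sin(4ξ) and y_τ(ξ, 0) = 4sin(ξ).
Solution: Separating variables: y = Σ [A_n cos(ω_n τ) + B_n sin(ω_n τ)] sin(nξ), ω_n = 2n. From ICs (B_n = velocity coefficient / ω_n): A_4=1, B_1=2.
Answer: y(ξ, τ) = 2sin(ξ)sin(2τ) + sin(4ξ)cos(8τ)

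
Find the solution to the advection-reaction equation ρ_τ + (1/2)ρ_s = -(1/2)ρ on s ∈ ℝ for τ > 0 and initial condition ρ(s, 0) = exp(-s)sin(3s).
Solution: Substitute ρ = exp(-s)u, i.e. u = exp(s)ρ.
By the product rule, ρ_s = exp(-s)(u_s - u), ρ_τ = exp(-s)u_τ.
Substituting into the PDE and dividing by exp(-s): u_τ + (1/2)(u_s - u) = -(1/2)u.
The lower-order terms cancel, leaving the standard advection equation u_τ + (1/2)u_s = 0.
Initial data for u: u(s,0) = exp(s)ρ(s,0) = sin(3s).
Solve for u:
  By method of characteristics (waves move right with speed 1/2):
  Along characteristics s - (1/2)τ = const, u is constant, so u(s,τ) = f(s - (1/2)τ) with f = u(·, 0).
Hence u(s,τ) = sin(3s - 3τ/2).
Transform back: ρ(s,τ) = exp(-s)u(s,τ).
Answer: ρ(s, τ) = exp(-s)sin(3s - 3τ/2)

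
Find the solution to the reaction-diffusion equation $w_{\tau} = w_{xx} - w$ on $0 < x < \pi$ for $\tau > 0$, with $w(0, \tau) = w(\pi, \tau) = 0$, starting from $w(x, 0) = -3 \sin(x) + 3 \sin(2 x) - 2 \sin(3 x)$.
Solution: Substitute $w = e^{-\tau}u$, i.e. $u = e^{\tau}w$.
By the product rule, $w_{\tau} = e^{-\tau}(u_{\tau} - u)$, $w_{xx} = e^{-\tau}u_{xx}$.
Substituting into the PDE and dividing by $e^{-\tau}$: $u_{\tau} - u = u_{xx} - u$.
The lower-order terms cancel, leaving the standard heat equation $u_{\tau} = u_{xx}$.
Initial data for $u$: $u(x,0) = w(x,0) = -3 \sin(x) + 3 \sin(2 x) - 2 \sin(3 x)$. The boundary conditions carry over: $u(0,\tau) = u(\pi,\tau) = 0$.
Solve for $u$:
  Using separation of variables $u = X(x)T(\tau)$:
  Eigenfunctions: $\sin(nx)$, $n = 1, 2, 3, \ldots$
  General solution: $u(x, \tau) = \sum c_n \sin(nx) e^{-n^2 \tau}$
  Matching $u(x,0) = -3 \sin(x) + 3 \sin(2 x) - 2 \sin(3 x)$ term by term: $c_1=-3, c_2=3, c_3=-2$.
Hence $u(x,\tau) = -3 e^{-\tau} \sin(x) + 3 e^{-4 \tau} \sin(2 x) - 2 e^{-9 \tau} \sin(3 x)$.
Transform back: $w(x,\tau) = e^{-\tau}u(x,\tau)$.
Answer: $w(x, \tau) = -3 e^{-2 \tau} \sin(x) + 3 e^{-5 \tau} \sin(2 x) - 2 e^{-10 \tau} \sin(3 x)$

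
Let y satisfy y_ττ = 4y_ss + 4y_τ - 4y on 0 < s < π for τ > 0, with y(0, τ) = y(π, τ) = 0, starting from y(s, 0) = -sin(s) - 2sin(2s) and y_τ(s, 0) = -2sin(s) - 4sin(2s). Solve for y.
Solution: Substitute y = exp(2τ)u, i.e. u = exp(-2τ)y.
By the product rule, y_τ = exp(2τ)(u_τ + 2u), y_ττ = exp(2τ)(u_ττ + 4u_τ + 4u), y_ss = exp(2τ)u_ss.
Substituting into the PDE and dividing by exp(2τ): u_ττ + 4u_τ + 4u = 4u_ss + 4(u_τ + 2u) - 4u.
The lower-order terms cancel, leaving the standard wave equation u_ττ = 4u_ss.
Initial data for u: u(s,0) = y(s,0) = -sin(s) - 2sin(2s); u_τ(s,0) = y_τ(s,0) - 2y(s,0) = 0. The boundary conditions carry over: u(0,τ) = u(π,τ) = 0.
Solve for u:
  Using separation of variables u = X(s)T(τ):
  Eigenfunctions: sin(ns), n = 1, 2, 3, ...
  General solution: u(s, τ) = Σ [A_n cos(2n τ) + B_n sin(2n τ)] sin(ns)
  From u(s,0) = -sin(s) - 2sin(2s): A_1=-1, A_2=-2. From u_τ(s,0) = 0: all B_n = 0.
Hence u(s,τ) = -sin(s)cos(2τ) - 2sin(2s)cos(4τ).
Transform back: y(s,τ) = exp(2τ)u(s,τ).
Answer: y(s, τ) = -exp(2τ)sin(s)cos(2τ) - 2exp(2τ)sin(2s)cos(4τ)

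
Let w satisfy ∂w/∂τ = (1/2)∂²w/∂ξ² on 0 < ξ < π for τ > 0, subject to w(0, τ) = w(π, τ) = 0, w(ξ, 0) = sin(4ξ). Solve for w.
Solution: Using separation of variables w = X(ξ)T(τ):
Eigenfunctions: sin(nξ), n = 1, 2, 3, ...
General solution: w(ξ, τ) = Σ c_n sin(nξ) exp(-n² τ/2)
Matching w(ξ,0) = sin(4ξ) term by term: c_4=1.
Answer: w(ξ, τ) = exp(-8τ)sin(4ξ)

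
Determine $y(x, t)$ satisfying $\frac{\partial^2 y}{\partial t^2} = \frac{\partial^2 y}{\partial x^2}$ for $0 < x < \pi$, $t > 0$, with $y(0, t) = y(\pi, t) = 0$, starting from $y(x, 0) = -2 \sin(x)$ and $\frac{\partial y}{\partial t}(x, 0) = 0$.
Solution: Separating variables: $y = \sum [A_n \cos(\omega_n t) + B_n \sin(\omega_n t)] \sin(nx)$, $\omega_n = n$. From ICs: $A_1=-2$.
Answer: $y(x, t) = -2 \sin(x) \cos(t)$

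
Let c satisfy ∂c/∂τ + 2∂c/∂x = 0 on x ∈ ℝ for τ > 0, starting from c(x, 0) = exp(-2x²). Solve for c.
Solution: By characteristics (dx/dτ = 2), c(x,τ) = f(x - 2τ) with f = c(·, 0).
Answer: c(x, τ) = exp(-2(x - 2τ)²)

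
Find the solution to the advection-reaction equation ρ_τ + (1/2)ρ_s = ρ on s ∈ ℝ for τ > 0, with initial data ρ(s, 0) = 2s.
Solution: Substitute ρ = exp(τ)u.
Then ρ_τ = exp(τ)(u_τ + u), ρ_s = exp(τ)u_s; substituting and dividing by exp(τ), the lower-order terms cancel: u_τ + (1/2)u_s = 0 (standard advection equation).
Data for u: u(s,0) = ρ(s,0) = 2s.
By characteristics (ds/dτ = 1/2), u(s,τ) = f(s - (1/2)τ) with f = u(·, 0).
So u(s,τ) = 2s - τ, and ρ(s,τ) = exp(τ)u(s,τ).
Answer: ρ(s, τ) = 2sexp(τ) - τexp(τ)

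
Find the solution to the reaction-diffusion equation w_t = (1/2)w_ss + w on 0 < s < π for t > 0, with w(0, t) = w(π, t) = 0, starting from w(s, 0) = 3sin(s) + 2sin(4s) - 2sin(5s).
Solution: Substitute w = exp(t)u, i.e. u = exp(-t)w.
By the product rule, w_t = exp(t)(u_t + u), w_ss = exp(t)u_ss.
Substituting into the PDE and dividing by exp(t): u_t + u = (1/2)u_ss + u.
The lower-order terms cancel, leaving the standard heat equation u_t = (1/2)u_ss.
Initial data for u: u(s,0) = w(s,0) = 3sin(s) + 2sin(4s) - 2sin(5s). The boundary conditions carry over: u(0,t) = u(π,t) = 0.
Solve for u:
  Using separation of variables u = X(s)T(t):
  Eigenfunctions: sin(ns), n = 1, 2, 3, ...
  General solution: u(s, t) = Σ c_n sin(ns) exp(-n² t/2)
  Matching u(s,0) = 3sin(s) + 2sin(4s) - 2sin(5s) term by term: c_1=3, c_4=2, c_5=-2.
Hence u(s,t) = 2exp(-8t)sin(4s) + 3exp(-t/2)sin(s) - 2exp(-25t/2)sin(5s).
Transform back: w(s,t) = exp(t)u(s,t).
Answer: w(s, t) = 3exp(t/2)sin(s) + 2exp(-7t)sin(4s) - 2exp(-23t/2)sin(5s)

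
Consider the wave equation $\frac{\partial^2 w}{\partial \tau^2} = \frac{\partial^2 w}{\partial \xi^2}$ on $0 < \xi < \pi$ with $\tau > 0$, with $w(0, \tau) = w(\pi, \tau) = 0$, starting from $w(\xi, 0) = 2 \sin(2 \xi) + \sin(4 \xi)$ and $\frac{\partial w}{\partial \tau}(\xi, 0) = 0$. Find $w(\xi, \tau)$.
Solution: Separating variables: $w = \sum [A_n \cos(\omega_n \tau) + B_n \sin(\omega_n \tau)] \sin(n\xi)$, $\omega_n = n$. From ICs: $A_2=2, A_4=1$.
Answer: $w(\xi, \tau) = 2 \sin(2 \xi) \cos(2 \tau) + \sin(4 \xi) \cos(4 \tau)$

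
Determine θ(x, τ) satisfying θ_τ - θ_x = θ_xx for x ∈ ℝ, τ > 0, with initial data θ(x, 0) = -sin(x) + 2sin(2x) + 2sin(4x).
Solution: Change to a moving frame: let η = x + τ, σ = τ and write θ(x,τ) = u(η,σ).
By the chain rule θ_τ = u_σ + u_η, θ_x = u_η, θ_xx = u_ηη.
Then θ_τ - θ_x = u_σ: the advection term cancels and the PDE becomes the heat equation u_σ = u_ηη on η ∈ ℝ.
Initial data: u(η,0) = θ(η,0) = -sin(η) + 2sin(2η) + 2sin(4η).
On η ∈ ℝ each mode satisfies (sin(nη))″ = -n² sin(nη), so exp(-n²σ) sin(nη) solves the heat equation; by superposition u(η,σ) = Σ c_n exp(-n²σ) sin(nη).
Reading off the coefficients: c_1=-1, c_2=2, c_4=2, so u(η,σ) = -exp(-σ)sin(η) + 2exp(-4σ)sin(2η) + 2exp(-16σ)sin(4η).
Substituting back η = x + τ, σ = τ: θ(x,τ) = u(x + τ, τ).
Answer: θ(x, τ) = -exp(-τ)sin(x + τ) + 2exp(-4τ)sin(2x + 2τ) + 2exp(-16τ)sin(4x + 4τ)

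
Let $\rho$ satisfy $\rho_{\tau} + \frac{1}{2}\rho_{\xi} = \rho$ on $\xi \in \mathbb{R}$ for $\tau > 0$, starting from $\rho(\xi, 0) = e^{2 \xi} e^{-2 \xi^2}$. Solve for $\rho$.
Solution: Substitute $\rho = e^{2\xi}u$.
Then $\rho_{\xi} = e^{2\xi}(u_{\xi} + 2u)$, $\rho_{\tau} = e^{2\xi}u_{\tau}$; substituting and dividing by $e^{2\xi}$, the lower-order terms cancel: $u_{\tau} + \frac{1}{2}u_{\xi} = 0$ (standard advection equation).
Data for $u$: $u(\xi,0) = e^{-2\xi}\rho(\xi,0) = e^{-2 \xi^2}$.
By characteristics ($d\xi/d\tau = 1/2$), $u(\xi,\tau) = f(\xi - \frac{1}{2}\tau)$ with $f = u( \cdot , 0)$.
So $u(\xi,\tau) = e^{-2 (\xi - \tau/2)^2}$, and $\rho(\xi,\tau) = e^{2\xi}u(\xi,\tau)$.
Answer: $\rho(\xi, \tau) = e^{2 \xi} e^{-2 (-\tau/2 + \xi)^2}$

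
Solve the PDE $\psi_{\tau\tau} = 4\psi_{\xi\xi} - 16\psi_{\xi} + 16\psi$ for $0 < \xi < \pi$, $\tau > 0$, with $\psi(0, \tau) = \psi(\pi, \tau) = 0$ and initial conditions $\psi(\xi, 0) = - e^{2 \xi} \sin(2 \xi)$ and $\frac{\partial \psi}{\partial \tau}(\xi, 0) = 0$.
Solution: Substitute $\psi = e^{2\xi}u$.
Then $\psi_{\xi} = e^{2\xi}(u_{\xi} + 2u)$, $\psi_{\xi\xi} = e^{2\xi}(u_{\xi\xi} + 4u_{\xi} + 4u)$, $\psi_{\tau\tau} = e^{2\xi}u_{\tau\tau}$; substituting and dividing by $e^{2\xi}$, the lower-order terms cancel: $u_{\tau\tau} = 4u_{\xi\xi}$ (standard wave equation).
Data for $u$: $u(\xi,0) = e^{-2\xi}\psi(\xi,0) = - \sin(2 \xi)$; $u_{\tau}(\xi,0) = e^{-2\xi}\psi_{\tau}(\xi,0) = 0$. The boundary conditions carry over: $u(0,\tau) = u(\pi,\tau) = 0$.
Separating variables: $u = \sum [A_n \cos(\omega_n \tau) + B_n \sin(\omega_n \tau)] \sin(n\xi)$, $\omega_n = 2n$. From ICs: $A_2=-1$.
So $u(\xi,\tau) = - \sin(2 \xi) \cos(4 \tau)$, and $\psi(\xi,\tau) = e^{2\xi}u(\xi,\tau)$.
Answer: $\psi(\xi, \tau) = - e^{2 \xi} \sin(2 \xi) \cos(4 \tau)$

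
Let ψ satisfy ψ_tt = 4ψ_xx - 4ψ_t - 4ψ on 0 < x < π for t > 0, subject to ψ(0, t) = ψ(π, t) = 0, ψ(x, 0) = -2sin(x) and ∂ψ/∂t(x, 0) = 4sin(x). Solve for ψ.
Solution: Substitute ψ = exp(-2t)u, i.e. u = exp(2t)ψ.
By the product rule, ψ_t = exp(-2t)(u_t - 2u), ψ_tt = exp(-2t)(u_tt - 4u_t + 4u), ψ_xx = exp(-2t)u_xx.
Substituting into the PDE and dividing by exp(-2t): u_tt - 4u_t + 4u = 4u_xx - 4(u_t - 2u) - 4u.
The lower-order terms cancel, leaving the standard wave equation u_tt = 4u_xx.
Initial data for u: u(x,0) = ψ(x,0) = -2sin(x); u_t(x,0) = ψ_t(x,0) + 2ψ(x,0) = 0. The boundary conditions carry over: u(0,t) = u(π,t) = 0.
Solve for u:
  Using separation of variables u = X(x)T(t):
  Eigenfunctions: sin(nx), n = 1, 2, 3, ...
  General solution: u(x, t) = Σ [A_n cos(2n t) + B_n sin(2n t)] sin(nx)
  From u(x,0) = -2sin(x): A_1=-2. From u_t(x,0) = 0: all B_n = 0.
Hence u(x,t) = -2sin(x)cos(2t).
Transform back: ψ(x,t) = exp(-2t)u(x,t).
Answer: ψ(x, t) = -2exp(-2t)sin(x)cos(2t)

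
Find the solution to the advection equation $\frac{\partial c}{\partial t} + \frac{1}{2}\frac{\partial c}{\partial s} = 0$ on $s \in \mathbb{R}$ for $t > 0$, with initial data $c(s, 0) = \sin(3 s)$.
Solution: By method of characteristics (waves move right with speed 1/2):
Along characteristics $s - \frac{1}{2}t =$ const, $c$ is constant, so $c(s,t) = f(s - \frac{1}{2}t)$ with $f = c( \cdot , 0)$.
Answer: $c(s, t) = \sin(3 s - 3 t/2)$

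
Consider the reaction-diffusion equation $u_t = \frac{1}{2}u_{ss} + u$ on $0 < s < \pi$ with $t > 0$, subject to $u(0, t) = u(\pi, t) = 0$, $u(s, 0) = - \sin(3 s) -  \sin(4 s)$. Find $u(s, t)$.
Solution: Substitute $u = e^{t}w$.
Then $u_t = e^{t}(w_t + w)$, $u_{ss} = e^{t}w_{ss}$; substituting and dividing by $e^{t}$, the lower-order terms cancel: $w_t = \frac{1}{2}w_{ss}$ (standard heat equation).
Data for $w$: $w(s,0) = u(s,0) = - \sin(3 s) - \sin(4 s)$. The boundary conditions carry over: $w(0,t) = w(\pi,t) = 0$.
Separating variables: $w = \sum c_n e^{-n^2t/2} \sin(ns)$. From $w(s,0) = - \sin(3 s) - \sin(4 s)$: $c_3=-1, c_4=-1$.
So $w(s,t) = - e^{-8 t} \sin(4 s) - e^{-9 t/2} \sin(3 s)$, and $u(s,t) = e^{t}w(s,t)$.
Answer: $u(s, t) = - e^{-7 t} \sin(4 s) -  e^{-7 t/2} \sin(3 s)$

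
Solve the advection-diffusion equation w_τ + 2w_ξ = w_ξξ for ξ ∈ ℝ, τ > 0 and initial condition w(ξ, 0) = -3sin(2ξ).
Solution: Moving frame: η = ξ - 2τ, σ = τ, w = u(η,σ), so w_τ = u_σ - 2u_η and w_ξξ = u_ηη.
Hence w_τ + 2w_ξ = u_σ and the PDE becomes the heat equation u_σ = u_ηη on η ∈ ℝ.
Initial data: u(η,0) = w(η,0) = -3sin(2η). Each mode sin(nη) decays as exp(-n²σ) on ℝ, so u(η,σ) = Σ c_n exp(-n²σ) sin(nη) with c_2=-3: u(η,σ) = -3exp(-4σ)sin(2η).
Substituting back: w(ξ,τ) = u(ξ - 2τ, τ).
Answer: w(ξ, τ) = -3exp(-4τ)sin(2ξ - 4τ)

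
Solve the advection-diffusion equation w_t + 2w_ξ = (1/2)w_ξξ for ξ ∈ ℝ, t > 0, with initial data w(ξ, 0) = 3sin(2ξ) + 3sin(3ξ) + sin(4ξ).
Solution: Moving frame: η = ξ - 2t, σ = t, w = u(η,σ), so w_t = u_σ - 2u_η and w_ξξ = u_ηη.
Hence w_t + 2w_ξ = u_σ and the PDE becomes the heat equation u_σ = (1/2)u_ηη on η ∈ ℝ.
Initial data: u(η,0) = w(η,0) = 3sin(2η) + 3sin(3η) + sin(4η). Each mode sin(nη) decays as exp(-n²σ/2) on ℝ, so u(η,σ) = Σ c_n exp(-n²σ/2) sin(nη) with c_2=3, c_3=3, c_4=1: u(η,σ) = 3exp(-2σ)sin(2η) + exp(-8σ)sin(4η) + 3exp(-9σ/2)sin(3η).
Substituting back: w(ξ,t) = u(ξ - 2t, t).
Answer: w(ξ, t) = -3exp(-2t)sin(4t - 2ξ) - exp(-8t)sin(8t - 4ξ) - 3exp(-9t/2)sin(6t - 3ξ)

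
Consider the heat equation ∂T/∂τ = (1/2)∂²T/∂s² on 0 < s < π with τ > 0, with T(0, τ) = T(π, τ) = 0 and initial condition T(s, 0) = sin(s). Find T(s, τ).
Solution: Using separation of variables T = X(s)G(τ):
Eigenfunctions: sin(ns), n = 1, 2, 3, ...
General solution: T(s, τ) = Σ c_n sin(ns) exp(-n² τ/2)
Matching T(s,0) = sin(s) term by term: c_1=1.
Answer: T(s, τ) = exp(-τ/2)sin(s)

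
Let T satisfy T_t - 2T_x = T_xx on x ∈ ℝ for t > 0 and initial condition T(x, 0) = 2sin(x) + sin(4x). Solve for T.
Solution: Moving frame: η = x + 2t, σ = t, T = u(η,σ), so T_t = u_σ + 2u_η and T_xx = u_ηη.
Hence T_t - 2T_x = u_σ and the PDE becomes the heat equation u_σ = u_ηη on η ∈ ℝ.
Initial data: u(η,0) = T(η,0) = 2sin(η) + sin(4η). Each mode sin(nη) decays as exp(-n²σ) on ℝ, so u(η,σ) = Σ c_n exp(-n²σ) sin(nη) with c_1=2, c_4=1: u(η,σ) = 2exp(-σ)sin(η) + exp(-16σ)sin(4η).
Substituting back: T(x,t) = u(x + 2t, t).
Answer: T(x, t) = 2exp(-t)sin(2t + x) + exp(-16t)sin(8t + 4x)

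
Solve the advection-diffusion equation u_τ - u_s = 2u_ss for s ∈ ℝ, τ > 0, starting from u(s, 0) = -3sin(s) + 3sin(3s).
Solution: Change to a moving frame: let η = s + τ, σ = τ and write u(s,τ) = w(η,σ).
By the chain rule u_τ = w_σ + w_η, u_s = w_η, u_ss = w_ηη.
Then u_τ - u_s = w_σ: the advection term cancels and the PDE becomes the heat equation w_σ = 2w_ηη on η ∈ ℝ.
Initial data: w(η,0) = u(η,0) = -3sin(η) + 3sin(3η).
On η ∈ ℝ each mode satisfies (sin(nη))″ = -n² sin(nη), so exp(-2n²σ) sin(nη) solves the heat equation; by superposition w(η,σ) = Σ c_n exp(-2n²σ) sin(nη).
Reading off the coefficients: c_1=-3, c_3=3, so w(η,σ) = -3exp(-2σ)sin(η) + 3exp(-18σ)sin(3η).
Substituting back η = s + τ, σ = τ: u(s,τ) = w(s + τ, τ).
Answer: u(s, τ) = -3exp(-2τ)sin(s + τ) + 3exp(-18τ)sin(3s + 3τ)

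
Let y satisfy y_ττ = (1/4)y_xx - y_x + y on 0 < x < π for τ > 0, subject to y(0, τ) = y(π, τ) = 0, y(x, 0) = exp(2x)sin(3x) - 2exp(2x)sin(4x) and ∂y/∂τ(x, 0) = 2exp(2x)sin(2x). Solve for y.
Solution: Substitute y = exp(2x)u.
Then y_x = exp(2x)(u_x + 2u), y_xx = exp(2x)(u_xx + 4u_x + 4u), y_ττ = exp(2x)u_ττ; substituting and dividing by exp(2x), the lower-order terms cancel: u_ττ = (1/4)u_xx (standard wave equation).
Data for u: u(x,0) = exp(-2x)y(x,0) = sin(3x) - 2sin(4x); u_τ(x,0) = exp(-2x)y_τ(x,0) = 2sin(2x). The boundary conditions carry over: u(0,τ) = u(π,τ) = 0.
Separating variables: u = Σ [A_n cos(ω_n τ) + B_n sin(ω_n τ)] sin(nx), ω_n = n/2. From ICs (B_n = velocity coefficient / ω_n): A_3=1, A_4=-2, B_2=2.
So u(x,τ) = 2sin(2x)sin(τ) + sin(3x)cos(3τ/2) - 2sin(4x)cos(2τ), and y(x,τ) = exp(2x)u(x,τ).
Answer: y(x, τ) = 2exp(2x)sin(2x)sin(τ) + exp(2x)sin(3x)cos(3τ/2) - 2exp(2x)sin(4x)cos(2τ)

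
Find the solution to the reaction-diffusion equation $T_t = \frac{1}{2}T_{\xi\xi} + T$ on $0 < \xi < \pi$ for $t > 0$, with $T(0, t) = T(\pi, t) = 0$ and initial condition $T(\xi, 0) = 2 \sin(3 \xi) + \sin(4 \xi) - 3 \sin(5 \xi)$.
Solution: Substitute $T = e^{t}u$.
Then $T_t = e^{t}(u_t + u)$, $T_{\xi\xi} = e^{t}u_{\xi\xi}$; substituting and dividing by $e^{t}$, the lower-order terms cancel: $u_t = \frac{1}{2}u_{\xi\xi}$ (standard heat equation).
Data for $u$: $u(\xi,0) = T(\xi,0) = 2 \sin(3 \xi) + \sin(4 \xi) - 3 \sin(5 \xi)$. The boundary conditions carry over: $u(0,t) = u(\pi,t) = 0$.
Separating variables: $u = \sum c_n e^{-n^2t/2} \sin(n\xi)$. From $u(\xi,0) = 2 \sin(3 \xi) + \sin(4 \xi) - 3 \sin(5 \xi)$: $c_3=2, c_4=1, c_5=-3$.
So $u(\xi,t) = e^{-8 t} \sin(4 \xi) + 2 e^{-9 t/2} \sin(3 \xi) - 3 e^{-25 t/2} \sin(5 \xi)$, and $T(\xi,t) = e^{t}u(\xi,t)$.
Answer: $T(\xi, t) = e^{-7 t} \sin(4 \xi) + 2 e^{-7 t/2} \sin(3 \xi) - 3 e^{-23 t/2} \sin(5 \xi)$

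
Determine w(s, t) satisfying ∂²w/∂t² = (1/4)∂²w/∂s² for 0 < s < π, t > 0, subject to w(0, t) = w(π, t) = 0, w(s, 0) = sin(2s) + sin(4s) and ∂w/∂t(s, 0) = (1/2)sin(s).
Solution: Using separation of variables w = X(s)T(t):
Eigenfunctions: sin(ns), n = 1, 2, 3, ...
General solution: w(s, t) = Σ [A_n cos(n t/2) + B_n sin(n t/2)] sin(ns)
From w(s,0) = sin(2s) + sin(4s): A_2=1, A_4=1. From w_t(s,0) = (1/2)sin(s), using w_t(s,0) = Σ ω_n B_n sin(ns) with ω_n = n/2: B_1 = (1/2)/(1/2) = 1.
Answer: w(s, t) = sin(s)sin(t/2) + sin(2s)cos(t) + sin(4s)cos(2t)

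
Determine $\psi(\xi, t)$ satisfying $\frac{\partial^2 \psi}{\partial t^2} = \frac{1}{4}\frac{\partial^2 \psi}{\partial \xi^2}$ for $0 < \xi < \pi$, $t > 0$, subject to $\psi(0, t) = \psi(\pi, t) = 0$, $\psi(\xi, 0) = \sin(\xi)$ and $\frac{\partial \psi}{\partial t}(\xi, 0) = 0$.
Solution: Using separation of variables $\psi = X(\xi)T(t)$:
Eigenfunctions: $\sin(n\xi)$, $n = 1, 2, 3, \ldots$
General solution: $\psi(\xi, t) = \sum [A_n \cos(n t/2) + B_n \sin(n t/2)] \sin(n\xi)$
From $\psi(\xi,0) = \sin(\xi)$: $A_1=1$. From $\psi_t(\xi,0) = 0$: all $B_n = 0$.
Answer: $\psi(\xi, t) = \sin(\xi) \cos(t/2)$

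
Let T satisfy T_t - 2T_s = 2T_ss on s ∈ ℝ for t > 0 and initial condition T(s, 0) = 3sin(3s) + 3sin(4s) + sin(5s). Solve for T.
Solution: Moving frame: η = s + 2t, σ = t, T = u(η,σ), so T_t = u_σ + 2u_η and T_ss = u_ηη.
Hence T_t - 2T_s = u_σ and the PDE becomes the heat equation u_σ = 2u_ηη on η ∈ ℝ.
Initial data: u(η,0) = T(η,0) = 3sin(3η) + 3sin(4η) + sin(5η). Each mode sin(nη) decays as exp(-2n²σ) on ℝ, so u(η,σ) = Σ c_n exp(-2n²σ) sin(nη) with c_3=3, c_4=3, c_5=1: u(η,σ) = 3exp(-18σ)sin(3η) + 3exp(-32σ)sin(4η) + exp(-50σ)sin(5η).
Substituting back: T(s,t) = u(s + 2t, t).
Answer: T(s, t) = 3exp(-18t)sin(3s + 6t) + 3exp(-32t)sin(4s + 8t) + exp(-50t)sin(5s + 10t)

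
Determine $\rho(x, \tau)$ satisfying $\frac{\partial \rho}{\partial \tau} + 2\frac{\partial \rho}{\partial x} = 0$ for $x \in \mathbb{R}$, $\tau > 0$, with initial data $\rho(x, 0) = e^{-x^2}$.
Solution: By method of characteristics (waves move right with speed 2):
Along characteristics $x - 2\tau =$ const, $\rho$ is constant, so $\rho(x,\tau) = f(x - 2\tau)$ with $f = \rho( \cdot , 0)$.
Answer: $\rho(x, \tau) = e^{-(-2 \tau + x)^2}$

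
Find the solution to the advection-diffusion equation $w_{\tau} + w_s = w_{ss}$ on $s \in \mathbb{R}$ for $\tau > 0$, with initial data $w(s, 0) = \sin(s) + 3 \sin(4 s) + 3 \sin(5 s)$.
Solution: Moving frame: $\eta = s - \tau$, $\sigma = \tau$, $w = u(\eta,\sigma)$, so $w_{\tau} = u_{\sigma} - u_{\eta}$ and $w_{ss} = u_{\eta\eta}$.
Hence $w_{\tau} + w_s = u_{\sigma}$ and the PDE becomes the heat equation $u_{\sigma} = u_{\eta\eta}$ on $\eta \in \mathbb{R}$.
Initial data: $u(\eta,0) = w(\eta,0) = \sin(\eta) + 3 \sin(4 \eta) + 3 \sin(5 \eta)$. Each mode $\sin(n\eta)$ decays as $e^{-n^2\sigma}$ on $\mathbb{R}$, so $u(\eta,\sigma) = \sum c_n e^{-n^2\sigma} \sin(n\eta)$ with $c_1=1, c_4=3, c_5=3$: $u(\eta,\sigma) = e^{-\sigma} \sin(\eta) + 3 e^{-16 \sigma} \sin(4 \eta) + 3 e^{-25 \sigma} \sin(5 \eta)$.
Substituting back: $w(s,\tau) = u(s - \tau, \tau)$.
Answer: $w(s, \tau) = - e^{-\tau} \sin(\tau - s) - 3 e^{-16 \tau} \sin(4 \tau - 4 s) - 3 e^{-25 \tau} \sin(5 \tau - 5 s)$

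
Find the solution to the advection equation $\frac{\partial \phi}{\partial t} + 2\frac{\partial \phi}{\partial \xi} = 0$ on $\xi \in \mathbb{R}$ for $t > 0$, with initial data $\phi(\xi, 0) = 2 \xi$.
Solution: By method of characteristics (waves move right with speed 2):
Along characteristics $\xi - 2t =$ const, $\phi$ is constant, so $\phi(\xi,t) = f(\xi - 2t)$ with $f = \phi( \cdot , 0)$.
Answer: $\phi(\xi, t) = 2 \xi - 4 t$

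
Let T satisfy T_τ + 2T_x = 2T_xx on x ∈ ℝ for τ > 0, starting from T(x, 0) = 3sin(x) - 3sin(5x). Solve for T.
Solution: Moving frame: η = x - 2τ, σ = τ, T = u(η,σ), so T_τ = u_σ - 2u_η and T_xx = u_ηη.
Hence T_τ + 2T_x = u_σ and the PDE becomes the heat equation u_σ = 2u_ηη on η ∈ ℝ.
Initial data: u(η,0) = T(η,0) = 3sin(η) - 3sin(5η). Each mode sin(nη) decays as exp(-2n²σ) on ℝ, so u(η,σ) = Σ c_n exp(-2n²σ) sin(nη) with c_1=3, c_5=-3: u(η,σ) = 3exp(-2σ)sin(η) - 3exp(-50σ)sin(5η).
Substituting back: T(x,τ) = u(x - 2τ, τ).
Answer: T(x, τ) = 3exp(-2τ)sin(x - 2τ) - 3exp(-50τ)sin(5x - 10τ)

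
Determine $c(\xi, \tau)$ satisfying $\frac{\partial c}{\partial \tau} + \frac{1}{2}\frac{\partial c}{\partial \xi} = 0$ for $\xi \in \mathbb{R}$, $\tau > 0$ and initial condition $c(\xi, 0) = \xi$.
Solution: By characteristics ($d\xi/d\tau = 1/2$), $c(\xi,\tau) = f(\xi - \frac{1}{2}\tau)$ with $f = c( \cdot , 0)$.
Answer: $c(\xi, \tau) = -\frac{1}{2} \tau + \xi$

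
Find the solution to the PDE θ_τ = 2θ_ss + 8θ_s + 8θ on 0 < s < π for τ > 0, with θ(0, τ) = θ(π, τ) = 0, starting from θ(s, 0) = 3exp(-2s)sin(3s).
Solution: Substitute θ = exp(-2s)u, i.e. u = exp(2s)θ.
By the product rule, θ_s = exp(-2s)(u_s - 2u), θ_ss = exp(-2s)(u_ss - 4u_s + 4u), θ_τ = exp(-2s)u_τ.
Substituting into the PDE and dividing by exp(-2s): u_τ = 2(u_ss - 4u_s + 4u) + 8(u_s - 2u) + 8u.
The lower-order terms cancel, leaving the standard heat equation u_τ = 2u_ss.
Initial data for u: u(s,0) = exp(2s)θ(s,0) = 3sin(3s). The boundary conditions carry over: u(0,τ) = u(π,τ) = 0.
Solve for u:
  Using separation of variables u = X(s)G(τ):
  Eigenfunctions: sin(ns), n = 1, 2, 3, ...
  General solution: u(s, τ) = Σ c_n sin(ns) exp(-2n² τ)
  Matching u(s,0) = 3sin(3s) term by term: c_3=3.
Hence u(s,τ) = 3exp(-18τ)sin(3s).
Transform back: θ(s,τ) = exp(-2s)u(s,τ).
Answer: θ(s, τ) = 3exp(-2s)exp(-18τ)sin(3s)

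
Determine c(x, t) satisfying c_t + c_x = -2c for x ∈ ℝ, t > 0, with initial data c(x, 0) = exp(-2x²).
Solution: Substitute c = exp(-2t)u.
Then c_t = exp(-2t)(u_t - 2u), c_x = exp(-2t)u_x; substituting and dividing by exp(-2t), the lower-order terms cancel: u_t + u_x = 0 (standard advection equation).
Data for u: u(x,0) = c(x,0) = exp(-2x²).
By characteristics (dx/dt = 1), u(x,t) = f(x - t) with f = u(·, 0).
So u(x,t) = exp(-2(-t + x)²), and c(x,t) = exp(-2t)u(x,t).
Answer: c(x, t) = exp(-2t)exp(-2(-t + x)²)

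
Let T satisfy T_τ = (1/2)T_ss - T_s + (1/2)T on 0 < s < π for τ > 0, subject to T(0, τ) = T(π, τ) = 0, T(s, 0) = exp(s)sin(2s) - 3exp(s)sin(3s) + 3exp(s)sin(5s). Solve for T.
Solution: Substitute T = exp(s)u.
Then T_s = exp(s)(u_s + u), T_ss = exp(s)(u_ss + 2u_s + u), T_τ = exp(s)u_τ; substituting and dividing by exp(s), the lower-order terms cancel: u_τ = (1/2)u_ss (standard heat equation).
Data for u: u(s,0) = exp(-s)T(s,0) = sin(2s) - 3sin(3s) + 3sin(5s). The boundary conditions carry over: u(0,τ) = u(π,τ) = 0.
Separating variables: u = Σ c_n exp(-n²τ/2) sin(ns). From u(s,0) = sin(2s) - 3sin(3s) + 3sin(5s): c_2=1, c_3=-3, c_5=3.
So u(s,τ) = exp(-2τ)sin(2s) - 3exp(-9τ/2)sin(3s) + 3exp(-25τ/2)sin(5s), and T(s,τ) = exp(s)u(s,τ).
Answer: T(s, τ) = exp(s)exp(-2τ)sin(2s) - 3exp(s)exp(-9τ/2)sin(3s) + 3exp(s)exp(-25τ/2)sin(5s)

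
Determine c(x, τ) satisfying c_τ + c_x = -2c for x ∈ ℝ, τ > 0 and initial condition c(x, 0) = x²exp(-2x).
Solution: Substitute c = exp(-2x)u.
Then c_x = exp(-2x)(u_x - 2u), c_τ = exp(-2x)u_τ; substituting and dividing by exp(-2x), the lower-order terms cancel: u_τ + u_x = 0 (standard advection equation).
Data for u: u(x,0) = exp(2x)c(x,0) = x².
By characteristics (dx/dτ = 1), u(x,τ) = f(x - τ) with f = u(·, 0).
So u(x,τ) = x² - 2xτ + τ², and c(x,τ) = exp(-2x)u(x,τ).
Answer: c(x, τ) = x²exp(-2x) - 2xτexp(-2x) + τ²exp(-2x)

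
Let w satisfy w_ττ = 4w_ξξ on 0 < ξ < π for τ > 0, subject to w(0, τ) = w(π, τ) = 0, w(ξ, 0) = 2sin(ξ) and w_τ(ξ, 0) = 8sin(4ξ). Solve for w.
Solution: Separating variables: w = Σ [A_n cos(ω_n τ) + B_n sin(ω_n τ)] sin(nξ), ω_n = 2n. From ICs (B_n = velocity coefficient / ω_n): A_1=2, B_4=1.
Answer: w(ξ, τ) = 2sin(ξ)cos(2τ) + sin(4ξ)sin(8τ)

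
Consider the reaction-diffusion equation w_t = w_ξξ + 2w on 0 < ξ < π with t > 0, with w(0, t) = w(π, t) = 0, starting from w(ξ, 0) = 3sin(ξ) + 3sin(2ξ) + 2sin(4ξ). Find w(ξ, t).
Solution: Substitute w = exp(2t)u.
Then w_t = exp(2t)(u_t + 2u), w_ξξ = exp(2t)u_ξξ; substituting and dividing by exp(2t), the lower-order terms cancel: u_t = u_ξξ (standard heat equation).
Data for u: u(ξ,0) = w(ξ,0) = 3sin(ξ) + 3sin(2ξ) + 2sin(4ξ). The boundary conditions carry over: u(0,t) = u(π,t) = 0.
Separating variables: u = Σ c_n exp(-n²t) sin(nξ). From u(ξ,0) = 3sin(ξ) + 3sin(2ξ) + 2sin(4ξ): c_1=3, c_2=3, c_4=2.
So u(ξ,t) = 3exp(-t)sin(ξ) + 3exp(-4t)sin(2ξ) + 2exp(-16t)sin(4ξ), and w(ξ,t) = exp(2t)u(ξ,t).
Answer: w(ξ, t) = 3exp(t)sin(ξ) + 3exp(-2t)sin(2ξ) + 2exp(-14t)sin(4ξ)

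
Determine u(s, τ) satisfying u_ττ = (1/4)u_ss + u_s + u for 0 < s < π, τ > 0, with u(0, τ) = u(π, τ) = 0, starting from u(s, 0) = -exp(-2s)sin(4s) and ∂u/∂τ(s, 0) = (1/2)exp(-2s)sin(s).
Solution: Substitute u = exp(-2s)w.
Then u_s = exp(-2s)(w_s - 2w), u_ss = exp(-2s)(w_ss - 4w_s + 4w), u_ττ = exp(-2s)w_ττ; substituting and dividing by exp(-2s), the lower-order terms cancel: w_ττ = (1/4)w_ss (standard wave equation).
Data for w: w(s,0) = exp(2s)u(s,0) = -sin(4s); w_τ(s,0) = exp(2s)u_τ(s,0) = (1/2)sin(s). The boundary conditions carry over: w(0,τ) = w(π,τ) = 0.
Separating variables: w = Σ [A_n cos(ω_n τ) + B_n sin(ω_n τ)] sin(ns), ω_n = n/2. From ICs (B_n = velocity coefficient / ω_n): A_4=-1, B_1=1.
So w(s,τ) = sin(s)sin(τ/2) - sin(4s)cos(2τ), and u(s,τ) = exp(-2s)w(s,τ).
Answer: u(s, τ) = exp(-2s)sin(s)sin(τ/2) - exp(-2s)sin(4s)cos(2τ)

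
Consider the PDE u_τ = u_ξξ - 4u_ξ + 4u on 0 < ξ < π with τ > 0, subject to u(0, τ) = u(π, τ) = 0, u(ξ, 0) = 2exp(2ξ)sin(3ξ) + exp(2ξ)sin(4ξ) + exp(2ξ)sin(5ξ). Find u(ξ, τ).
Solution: Substitute u = exp(2ξ)w, i.e. w = exp(-2ξ)u.
By the product rule, u_ξ = exp(2ξ)(w_ξ + 2w), u_ξξ = exp(2ξ)(w_ξξ + 4w_ξ + 4w), u_τ = exp(2ξ)w_τ.
Substituting into the PDE and dividing by exp(2ξ): w_τ = (w_ξξ + 4w_ξ + 4w) - 4(w_ξ + 2w) + 4w.
The lower-order terms cancel, leaving the standard heat equation w_τ = w_ξξ.
Initial data for w: w(ξ,0) = exp(-2ξ)u(ξ,0) = 2sin(3ξ) + sin(4ξ) + sin(5ξ). The boundary conditions carry over: w(0,τ) = w(π,τ) = 0.
Solve for w:
  Using separation of variables w = X(ξ)T(τ):
  Eigenfunctions: sin(nξ), n = 1, 2, 3, ...
  General solution: w(ξ, τ) = Σ c_n sin(nξ) exp(-n² τ)
  Matching w(ξ,0) = 2sin(3ξ) + sin(4ξ) + sin(5ξ) term by term: c_3=2, c_4=1, c_5=1.
Hence w(ξ,τ) = 2exp(-9τ)sin(3ξ) + exp(-16τ)sin(4ξ) + exp(-25τ)sin(5ξ).
Transform back: u(ξ,τ) = exp(2ξ)w(ξ,τ).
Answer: u(ξ, τ) = 2exp(2ξ)exp(-9τ)sin(3ξ) + exp(2ξ)exp(-16τ)sin(4ξ) + exp(2ξ)exp(-25τ)sin(5ξ)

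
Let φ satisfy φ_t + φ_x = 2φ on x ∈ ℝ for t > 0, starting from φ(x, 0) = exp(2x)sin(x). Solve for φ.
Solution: Substitute φ = exp(2x)u.
Then φ_x = exp(2x)(u_x + 2u), φ_t = exp(2x)u_t; substituting and dividing by exp(2x), the lower-order terms cancel: u_t + u_x = 0 (standard advection equation).
Data for u: u(x,0) = exp(-2x)φ(x,0) = sin(x).
By characteristics (dx/dt = 1), u(x,t) = f(x - t) with f = u(·, 0).
So u(x,t) = -sin(t - x), and φ(x,t) = exp(2x)u(x,t).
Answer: φ(x, t) = -exp(2x)sin(t - x)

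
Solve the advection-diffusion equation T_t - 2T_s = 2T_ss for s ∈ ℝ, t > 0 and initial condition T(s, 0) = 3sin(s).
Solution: Moving frame: η = s + 2t, σ = t, T = u(η,σ), so T_t = u_σ + 2u_η and T_ss = u_ηη.
Hence T_t - 2T_s = u_σ and the PDE becomes the heat equation u_σ = 2u_ηη on η ∈ ℝ.
Initial data: u(η,0) = T(η,0) = 3sin(η). Each mode sin(nη) decays as exp(-2n²σ) on ℝ, so u(η,σ) = Σ c_n exp(-2n²σ) sin(nη) with c_1=3: u(η,σ) = 3exp(-2σ)sin(η).
Substituting back: T(s,t) = u(s + 2t, t).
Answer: T(s, t) = 3exp(-2t)sin(s + 2t)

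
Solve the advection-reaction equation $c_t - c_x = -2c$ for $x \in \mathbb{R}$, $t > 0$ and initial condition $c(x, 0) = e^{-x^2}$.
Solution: Substitute $c = e^{-2t}u$.
Then $c_t = e^{-2t}(u_t - 2u)$, $c_x = e^{-2t}u_x$; substituting and dividing by $e^{-2t}$, the lower-order terms cancel: $u_t - u_x = 0$ (standard advection equation).
Data for $u$: $u(x,0) = c(x,0) = e^{-x^2}$.
By characteristics ($dx/dt = -1$), $u(x,t) = f(x + t)$ with $f = u( \cdot , 0)$.
So $u(x,t) = e^{-(t + x)^2}$, and $c(x,t) = e^{-2t}u(x,t)$.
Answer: $c(x, t) = e^{-2 t} e^{-(t + x)^2}$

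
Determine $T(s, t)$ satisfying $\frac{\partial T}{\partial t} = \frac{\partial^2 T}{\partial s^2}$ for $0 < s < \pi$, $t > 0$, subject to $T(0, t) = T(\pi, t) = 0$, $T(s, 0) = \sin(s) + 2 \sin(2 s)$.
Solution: Separating variables: $T = \sum c_n e^{-n^2t} \sin(ns)$. From $T(s,0) = \sin(s) + 2 \sin(2 s)$: $c_1=1, c_2=2$.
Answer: $T(s, t) = e^{-t} \sin(s) + 2 e^{-4 t} \sin(2 s)$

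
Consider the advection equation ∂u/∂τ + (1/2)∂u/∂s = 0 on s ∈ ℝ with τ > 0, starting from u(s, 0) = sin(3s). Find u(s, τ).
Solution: By characteristics (ds/dτ = 1/2), u(s,τ) = f(s - (1/2)τ) with f = u(·, 0).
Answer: u(s, τ) = sin(3s - 3τ/2)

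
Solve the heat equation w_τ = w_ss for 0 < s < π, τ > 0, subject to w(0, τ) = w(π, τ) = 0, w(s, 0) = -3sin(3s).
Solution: Using separation of variables w = X(s)T(τ):
Eigenfunctions: sin(ns), n = 1, 2, 3, ...
General solution: w(s, τ) = Σ c_n sin(ns) exp(-n² τ)
Matching w(s,0) = -3sin(3s) term by term: c_3=-3.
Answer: w(s, τ) = -3exp(-9τ)sin(3s)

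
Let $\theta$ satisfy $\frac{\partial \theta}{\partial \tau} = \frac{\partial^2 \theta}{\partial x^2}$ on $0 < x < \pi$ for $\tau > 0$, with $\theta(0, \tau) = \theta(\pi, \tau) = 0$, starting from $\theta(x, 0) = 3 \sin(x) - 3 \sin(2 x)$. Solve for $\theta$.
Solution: Separating variables: $\theta = \sum c_n e^{-n^2\tau} \sin(nx)$. From $\theta(x,0) = 3 \sin(x) - 3 \sin(2 x)$: $c_1=3, c_2=-3$.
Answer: $\theta(x, \tau) = 3 e^{-\tau} \sin(x) - 3 e^{-4 \tau} \sin(2 x)$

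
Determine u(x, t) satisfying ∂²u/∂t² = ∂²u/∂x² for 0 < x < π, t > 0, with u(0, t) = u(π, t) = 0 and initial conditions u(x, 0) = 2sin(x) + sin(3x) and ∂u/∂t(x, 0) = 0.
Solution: Using separation of variables u = X(x)T(t):
Eigenfunctions: sin(nx), n = 1, 2, 3, ...
General solution: u(x, t) = Σ [A_n cos(n t) + B_n sin(n t)] sin(nx)
From u(x,0) = 2sin(x) + sin(3x): A_1=2, A_3=1. From u_t(x,0) = 0: all B_n = 0.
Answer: u(x, t) = 2sin(x)cos(t) + sin(3x)cos(3t)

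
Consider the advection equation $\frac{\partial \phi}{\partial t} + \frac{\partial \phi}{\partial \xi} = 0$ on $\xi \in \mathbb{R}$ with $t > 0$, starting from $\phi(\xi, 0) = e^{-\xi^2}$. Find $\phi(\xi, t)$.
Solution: By method of characteristics (waves move right with speed 1):
Along characteristics $\xi - t =$ const, $\phi$ is constant, so $\phi(\xi,t) = f(\xi - t)$ with $f = \phi( \cdot , 0)$.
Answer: $\phi(\xi, t) = e^{-(\xi - t)^2}$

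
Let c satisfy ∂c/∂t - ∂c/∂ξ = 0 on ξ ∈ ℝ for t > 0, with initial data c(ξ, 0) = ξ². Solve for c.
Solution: By method of characteristics (waves move left with speed 1):
Along characteristics ξ + t = const, c is constant, so c(ξ,t) = f(ξ + t) with f = c(·, 0).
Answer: c(ξ, t) = t² + 2tξ + ξ²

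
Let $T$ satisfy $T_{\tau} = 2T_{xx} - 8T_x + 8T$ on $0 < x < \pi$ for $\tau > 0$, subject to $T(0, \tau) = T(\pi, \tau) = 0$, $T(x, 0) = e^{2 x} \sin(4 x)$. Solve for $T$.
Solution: Substitute $T = e^{2x}u$.
Then $T_x = e^{2x}(u_x + 2u)$, $T_{xx} = e^{2x}(u_{xx} + 4u_x + 4u)$, $T_{\tau} = e^{2x}u_{\tau}$; substituting and dividing by $e^{2x}$, the lower-order terms cancel: $u_{\tau} = 2u_{xx}$ (standard heat equation).
Data for $u$: $u(x,0) = e^{-2x}T(x,0) = \sin(4 x)$. The boundary conditions carry over: $u(0,\tau) = u(\pi,\tau) = 0$.
Separating variables: $u = \sum c_n e^{-2n^2\tau} \sin(nx)$. From $u(x,0) = \sin(4 x)$: $c_4=1$.
So $u(x,\tau) = e^{-32 \tau} \sin(4 x)$, and $T(x,\tau) = e^{2x}u(x,\tau)$.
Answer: $T(x, \tau) = e^{-32 \tau} e^{2 x} \sin(4 x)$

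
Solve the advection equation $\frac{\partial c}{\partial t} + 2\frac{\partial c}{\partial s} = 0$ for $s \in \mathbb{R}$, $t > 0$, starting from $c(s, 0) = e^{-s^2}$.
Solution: By method of characteristics (waves move right with speed 2):
Along characteristics $s - 2t =$ const, $c$ is constant, so $c(s,t) = f(s - 2t)$ with $f = c( \cdot , 0)$.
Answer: $c(s, t) = e^{-(s - 2 t)^2}$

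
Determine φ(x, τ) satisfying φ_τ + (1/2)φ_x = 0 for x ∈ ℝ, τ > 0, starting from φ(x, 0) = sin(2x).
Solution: By characteristics (dx/dτ = 1/2), φ(x,τ) = f(x - (1/2)τ) with f = φ(·, 0).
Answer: φ(x, τ) = sin(2x - τ)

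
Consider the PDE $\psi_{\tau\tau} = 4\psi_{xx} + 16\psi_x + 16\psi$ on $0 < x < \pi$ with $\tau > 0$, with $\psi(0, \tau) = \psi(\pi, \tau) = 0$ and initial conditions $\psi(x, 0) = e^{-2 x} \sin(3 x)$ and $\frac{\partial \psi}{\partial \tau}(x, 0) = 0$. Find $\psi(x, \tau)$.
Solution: Substitute $\psi = e^{-2x}u$.
Then $\psi_x = e^{-2x}(u_x - 2u)$, $\psi_{xx} = e^{-2x}(u_{xx} - 4u_x + 4u)$, $\psi_{\tau\tau} = e^{-2x}u_{\tau\tau}$; substituting and dividing by $e^{-2x}$, the lower-order terms cancel: $u_{\tau\tau} = 4u_{xx}$ (standard wave equation).
Data for $u$: $u(x,0) = e^{2x}\psi(x,0) = \sin(3 x)$; $u_{\tau}(x,0) = e^{2x}\psi_{\tau}(x,0) = 0$. The boundary conditions carry over: $u(0,\tau) = u(\pi,\tau) = 0$.
Separating variables: $u = \sum [A_n \cos(\omega_n \tau) + B_n \sin(\omega_n \tau)] \sin(nx)$, $\omega_n = 2n$. From ICs: $A_3=1$.
So $u(x,\tau) = \sin(3 x) \cos(6 \tau)$, and $\psi(x,\tau) = e^{-2x}u(x,\tau)$.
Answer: $\psi(x, \tau) = e^{-2 x} \sin(3 x) \cos(6 \tau)$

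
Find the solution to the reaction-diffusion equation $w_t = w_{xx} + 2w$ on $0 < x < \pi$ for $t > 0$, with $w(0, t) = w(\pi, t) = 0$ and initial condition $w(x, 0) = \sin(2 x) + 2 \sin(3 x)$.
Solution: Substitute $w = e^{2t}u$, i.e. $u = e^{-2t}w$.
By the product rule, $w_t = e^{2t}(u_t + 2u)$, $w_{xx} = e^{2t}u_{xx}$.
Substituting into the PDE and dividing by $e^{2t}$: $u_t + 2u = u_{xx} + 2u$.
The lower-order terms cancel, leaving the standard heat equation $u_t = u_{xx}$.
Initial data for $u$: $u(x,0) = w(x,0) = \sin(2 x) + 2 \sin(3 x)$. The boundary conditions carry over: $u(0,t) = u(\pi,t) = 0$.
Solve for $u$:
  Using separation of variables $u = X(x)T(t)$:
  Eigenfunctions: $\sin(nx)$, $n = 1, 2, 3, \ldots$
  General solution: $u(x, t) = \sum c_n \sin(nx) e^{-n^2 t}$
  Matching $u(x,0) = \sin(2 x) + 2 \sin(3 x)$ term by term: $c_2=1, c_3=2$.
Hence $u(x,t) = e^{-4 t} \sin(2 x) + 2 e^{-9 t} \sin(3 x)$.
Transform back: $w(x,t) = e^{2t}u(x,t)$.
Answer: $w(x, t) = e^{-2 t} \sin(2 x) + 2 e^{-7 t} \sin(3 x)$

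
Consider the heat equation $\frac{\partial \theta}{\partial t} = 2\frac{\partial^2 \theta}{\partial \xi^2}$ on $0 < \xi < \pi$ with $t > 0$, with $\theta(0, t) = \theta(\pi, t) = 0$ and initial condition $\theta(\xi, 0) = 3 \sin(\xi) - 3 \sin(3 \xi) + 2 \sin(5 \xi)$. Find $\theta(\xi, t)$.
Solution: Using separation of variables $\theta = X(\xi)G(t)$:
Eigenfunctions: $\sin(n\xi)$, $n = 1, 2, 3, \ldots$
General solution: $\theta(\xi, t) = \sum c_n \sin(n\xi) e^{-2n^2 t}$
Matching $\theta(\xi,0) = 3 \sin(\xi) - 3 \sin(3 \xi) + 2 \sin(5 \xi)$ term by term: $c_1=3, c_3=-3, c_5=2$.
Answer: $\theta(\xi, t) = 3 e^{-2 t} \sin(\xi) - 3 e^{-18 t} \sin(3 \xi) + 2 e^{-50 t} \sin(5 \xi)$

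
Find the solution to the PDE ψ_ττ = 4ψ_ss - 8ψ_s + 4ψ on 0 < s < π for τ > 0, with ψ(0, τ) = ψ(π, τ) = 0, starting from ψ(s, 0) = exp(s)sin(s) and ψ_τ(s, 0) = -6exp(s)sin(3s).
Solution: Substitute ψ = exp(s)u, i.e. u = exp(-s)ψ.
By the product rule, ψ_s = exp(s)(u_s + u), ψ_ss = exp(s)(u_ss + 2u_s + u), ψ_ττ = exp(s)u_ττ.
Substituting into the PDE and dividing by exp(s): u_ττ = 4(u_ss + 2u_s + u) - 8(u_s + u) + 4u.
The lower-order terms cancel, leaving the standard wave equation u_ττ = 4u_ss.
Initial data for u: u(s,0) = exp(-s)ψ(s,0) = sin(s); u_τ(s,0) = exp(-s)ψ_τ(s,0) = -6sin(3s). The boundary conditions carry over: u(0,τ) = u(π,τ) = 0.
Solve for u:
  Using separation of variables u = X(s)T(τ):
  Eigenfunctions: sin(ns), n = 1, 2, 3, ...
  General solution: u(s, τ) = Σ [A_n cos(2n τ) + B_n sin(2n τ)] sin(ns)
  From u(s,0) = sin(s): A_1=1. From u_τ(s,0) = -6sin(3s), using u_τ(s,0) = Σ ω_n B_n sin(ns) with ω_n = 2n: B_3 = (-6)/6 = -1.
Hence u(s,τ) = sin(s)cos(2τ) - sin(3s)sin(6τ).
Transform back: ψ(s,τ) = exp(s)u(s,τ).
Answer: ψ(s, τ) = exp(s)sin(s)cos(2τ) - exp(s)sin(3s)sin(6τ)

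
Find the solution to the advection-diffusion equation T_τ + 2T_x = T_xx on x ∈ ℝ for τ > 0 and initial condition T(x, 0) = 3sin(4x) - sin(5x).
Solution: Moving frame: η = x - 2τ, σ = τ, T = u(η,σ), so T_τ = u_σ - 2u_η and T_xx = u_ηη.
Hence T_τ + 2T_x = u_σ and the PDE becomes the heat equation u_σ = u_ηη on η ∈ ℝ.
Initial data: u(η,0) = T(η,0) = 3sin(4η) - sin(5η). Each mode sin(nη) decays as exp(-n²σ) on ℝ, so u(η,σ) = Σ c_n exp(-n²σ) sin(nη) with c_4=3, c_5=-1: u(η,σ) = 3exp(-16σ)sin(4η) - exp(-25σ)sin(5η).
Substituting back: T(x,τ) = u(x - 2τ, τ).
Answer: T(x, τ) = 3exp(-16τ)sin(4x - 8τ) - exp(-25τ)sin(5x - 10τ)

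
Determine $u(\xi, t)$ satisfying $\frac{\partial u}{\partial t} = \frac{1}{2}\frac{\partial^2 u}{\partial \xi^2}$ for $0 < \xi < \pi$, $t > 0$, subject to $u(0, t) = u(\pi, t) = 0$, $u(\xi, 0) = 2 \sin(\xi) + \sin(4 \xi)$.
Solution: Using separation of variables $u = X(\xi)T(t)$:
Eigenfunctions: $\sin(n\xi)$, $n = 1, 2, 3, \ldots$
General solution: $u(\xi, t) = \sum c_n \sin(n\xi) e^{-n^2 t/2}$
Matching $u(\xi,0) = 2 \sin(\xi) + \sin(4 \xi)$ term by term: $c_1=2, c_4=1$.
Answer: $u(\xi, t) = e^{-8 t} \sin(4 \xi) + 2 e^{-t/2} \sin(\xi)$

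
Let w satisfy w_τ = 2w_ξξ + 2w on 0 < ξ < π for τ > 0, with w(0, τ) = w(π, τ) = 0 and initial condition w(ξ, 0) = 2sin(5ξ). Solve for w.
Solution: Substitute w = exp(2τ)u.
Then w_τ = exp(2τ)(u_τ + 2u), w_ξξ = exp(2τ)u_ξξ; substituting and dividing by exp(2τ), the lower-order terms cancel: u_τ = 2u_ξξ (standard heat equation).
Data for u: u(ξ,0) = w(ξ,0) = 2sin(5ξ). The boundary conditions carry over: u(0,τ) = u(π,τ) = 0.
Separating variables: u = Σ c_n exp(-2n²τ) sin(nξ). From u(ξ,0) = 2sin(5ξ): c_5=2.
So u(ξ,τ) = 2exp(-50τ)sin(5ξ), and w(ξ,τ) = exp(2τ)u(ξ,τ).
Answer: w(ξ, τ) = 2exp(-48τ)sin(5ξ)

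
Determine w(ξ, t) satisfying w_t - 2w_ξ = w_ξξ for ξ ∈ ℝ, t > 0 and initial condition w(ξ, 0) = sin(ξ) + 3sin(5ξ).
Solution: Moving frame: η = ξ + 2t, σ = t, w = u(η,σ), so w_t = u_σ + 2u_η and w_ξξ = u_ηη.
Hence w_t - 2w_ξ = u_σ and the PDE becomes the heat equation u_σ = u_ηη on η ∈ ℝ.
Initial data: u(η,0) = w(η,0) = sin(η) + 3sin(5η). Each mode sin(nη) decays as exp(-n²σ) on ℝ, so u(η,σ) = Σ c_n exp(-n²σ) sin(nη) with c_1=1, c_5=3: u(η,σ) = exp(-σ)sin(η) + 3exp(-25σ)sin(5η).
Substituting back: w(ξ,t) = u(ξ + 2t, t).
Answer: w(ξ, t) = exp(-t)sin(2t + ξ) + 3exp(-25t)sin(10t + 5ξ)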